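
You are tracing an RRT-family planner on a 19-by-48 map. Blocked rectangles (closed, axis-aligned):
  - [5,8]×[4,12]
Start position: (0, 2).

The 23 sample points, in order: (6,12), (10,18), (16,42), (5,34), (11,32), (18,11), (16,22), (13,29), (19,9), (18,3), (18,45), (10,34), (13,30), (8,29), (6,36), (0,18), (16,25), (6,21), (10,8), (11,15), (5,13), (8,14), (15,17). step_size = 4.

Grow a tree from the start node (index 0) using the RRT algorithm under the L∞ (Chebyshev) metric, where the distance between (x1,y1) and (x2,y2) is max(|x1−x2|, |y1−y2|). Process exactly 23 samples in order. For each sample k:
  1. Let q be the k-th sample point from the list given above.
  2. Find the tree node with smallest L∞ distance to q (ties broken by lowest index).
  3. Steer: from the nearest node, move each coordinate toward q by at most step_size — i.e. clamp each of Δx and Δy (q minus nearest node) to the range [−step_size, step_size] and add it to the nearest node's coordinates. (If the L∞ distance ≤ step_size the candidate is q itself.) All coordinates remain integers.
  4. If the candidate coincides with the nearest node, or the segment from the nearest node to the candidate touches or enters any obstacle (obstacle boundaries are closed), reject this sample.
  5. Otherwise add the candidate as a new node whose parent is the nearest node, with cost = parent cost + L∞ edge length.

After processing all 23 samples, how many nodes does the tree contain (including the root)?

1. q=(6,12) nearest=0 d=10 new=(4,6) → add node 1 parent=0 cost=4
2. q=(10,18) nearest=1 d=12 new=(8,10) → blocked by [5,8]×[4,12], reject
3. q=(16,42) nearest=1 d=36 new=(8,10) → blocked by [5,8]×[4,12], reject
4. q=(5,34) nearest=1 d=28 new=(5,10) → blocked by [5,8]×[4,12], reject
5. q=(11,32) nearest=1 d=26 new=(8,10) → blocked by [5,8]×[4,12], reject
6. q=(18,11) nearest=1 d=14 new=(8,10) → blocked by [5,8]×[4,12], reject
7. q=(16,22) nearest=1 d=16 new=(8,10) → blocked by [5,8]×[4,12], reject
8. q=(13,29) nearest=1 d=23 new=(8,10) → blocked by [5,8]×[4,12], reject
9. q=(19,9) nearest=1 d=15 new=(8,9) → blocked by [5,8]×[4,12], reject
10. q=(18,3) nearest=1 d=14 new=(8,3) → blocked by [5,8]×[4,12], reject
11. q=(18,45) nearest=1 d=39 new=(8,10) → blocked by [5,8]×[4,12], reject
12. q=(10,34) nearest=1 d=28 new=(8,10) → blocked by [5,8]×[4,12], reject
13. q=(13,30) nearest=1 d=24 new=(8,10) → blocked by [5,8]×[4,12], reject
14. q=(8,29) nearest=1 d=23 new=(8,10) → blocked by [5,8]×[4,12], reject
15. q=(6,36) nearest=1 d=30 new=(6,10) → blocked by [5,8]×[4,12], reject
16. q=(0,18) nearest=1 d=12 new=(0,10) → add node 2 parent=1 cost=8
17. q=(16,25) nearest=2 d=16 new=(4,14) → add node 3 parent=2 cost=12
18. q=(6,21) nearest=3 d=7 new=(6,18) → add node 4 parent=3 cost=16
19. q=(10,8) nearest=1 d=6 new=(8,8) → blocked by [5,8]×[4,12], reject
20. q=(11,15) nearest=4 d=5 new=(10,15) → add node 5 parent=4 cost=20
21. q=(5,13) nearest=3 d=1 new=(5,13) → add node 6 parent=3 cost=13
22. q=(8,14) nearest=5 d=2 new=(8,14) → add node 7 parent=5 cost=22
23. q=(15,17) nearest=5 d=5 new=(14,17) → add node 8 parent=5 cost=24

Node count: 9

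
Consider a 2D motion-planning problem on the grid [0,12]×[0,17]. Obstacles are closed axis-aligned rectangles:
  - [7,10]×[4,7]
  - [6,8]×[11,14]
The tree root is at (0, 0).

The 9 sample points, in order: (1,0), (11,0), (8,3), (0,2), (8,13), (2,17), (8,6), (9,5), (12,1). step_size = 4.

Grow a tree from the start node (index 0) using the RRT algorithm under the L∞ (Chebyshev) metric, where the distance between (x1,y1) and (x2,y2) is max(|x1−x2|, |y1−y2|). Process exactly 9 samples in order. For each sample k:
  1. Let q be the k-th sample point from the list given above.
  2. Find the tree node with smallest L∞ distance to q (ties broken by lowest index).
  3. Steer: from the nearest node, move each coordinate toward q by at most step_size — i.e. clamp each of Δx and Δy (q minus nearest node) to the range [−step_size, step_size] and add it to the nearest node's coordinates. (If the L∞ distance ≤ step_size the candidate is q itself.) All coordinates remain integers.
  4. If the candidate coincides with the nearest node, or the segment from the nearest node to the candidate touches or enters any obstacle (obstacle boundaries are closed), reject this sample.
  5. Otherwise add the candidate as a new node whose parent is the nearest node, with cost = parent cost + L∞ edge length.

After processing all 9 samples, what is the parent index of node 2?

Parent of node 2: 1

1. q=(1,0) nearest=0 d=1 new=(1,0) → add node 1 parent=0 cost=1
2. q=(11,0) nearest=1 d=10 new=(5,0) → add node 2 parent=1 cost=5
3. q=(8,3) nearest=2 d=3 new=(8,3) → add node 3 parent=2 cost=8
4. q=(0,2) nearest=0 d=2 new=(0,2) → add node 4 parent=0 cost=2
5. q=(8,13) nearest=3 d=10 new=(8,7) → blocked by [7,10]×[4,7], reject
6. q=(2,17) nearest=3 d=14 new=(4,7) → blocked by [7,10]×[4,7], reject
7. q=(8,6) nearest=3 d=3 new=(8,6) → blocked by [7,10]×[4,7], reject
8. q=(9,5) nearest=3 d=2 new=(9,5) → blocked by [7,10]×[4,7], reject
9. q=(12,1) nearest=3 d=4 new=(12,1) → add node 5 parent=3 cost=12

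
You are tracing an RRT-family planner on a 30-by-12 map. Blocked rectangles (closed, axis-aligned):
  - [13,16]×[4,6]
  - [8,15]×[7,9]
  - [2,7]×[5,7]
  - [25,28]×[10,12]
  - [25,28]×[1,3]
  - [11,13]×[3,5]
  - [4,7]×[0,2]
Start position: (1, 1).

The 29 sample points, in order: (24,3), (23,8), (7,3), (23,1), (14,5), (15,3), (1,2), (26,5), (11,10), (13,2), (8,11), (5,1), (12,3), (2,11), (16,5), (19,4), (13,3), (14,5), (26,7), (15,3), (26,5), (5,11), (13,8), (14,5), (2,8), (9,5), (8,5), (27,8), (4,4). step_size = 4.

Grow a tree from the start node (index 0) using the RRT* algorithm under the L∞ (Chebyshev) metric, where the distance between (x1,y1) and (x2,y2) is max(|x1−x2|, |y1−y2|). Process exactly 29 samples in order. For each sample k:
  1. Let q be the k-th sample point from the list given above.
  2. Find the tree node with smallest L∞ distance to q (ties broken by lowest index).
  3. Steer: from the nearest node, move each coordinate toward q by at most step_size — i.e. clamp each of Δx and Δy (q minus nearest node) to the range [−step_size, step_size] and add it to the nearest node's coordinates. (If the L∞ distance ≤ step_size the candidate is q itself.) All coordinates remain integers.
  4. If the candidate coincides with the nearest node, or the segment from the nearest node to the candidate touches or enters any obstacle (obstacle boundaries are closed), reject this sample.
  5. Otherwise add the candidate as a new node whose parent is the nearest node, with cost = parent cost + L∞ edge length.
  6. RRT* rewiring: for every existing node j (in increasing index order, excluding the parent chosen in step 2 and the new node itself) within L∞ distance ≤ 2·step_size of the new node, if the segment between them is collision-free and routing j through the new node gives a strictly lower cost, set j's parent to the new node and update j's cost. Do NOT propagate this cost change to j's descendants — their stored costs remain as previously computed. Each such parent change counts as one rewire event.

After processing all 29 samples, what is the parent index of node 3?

1. q=(24,3) nearest=0 d=23 new=(5,3) → add node 1 parent=0 cost=4
2. q=(23,8) nearest=1 d=18 new=(9,7) → blocked by [8,15]×[7,9], reject
3. q=(7,3) nearest=1 d=2 new=(7,3) → add node 2 parent=1 cost=6
4. q=(23,1) nearest=2 d=16 new=(11,1) → add node 3 parent=2 cost=10
5. q=(14,5) nearest=3 d=4 new=(14,5) → blocked by [13,16]×[4,6], reject
6. q=(15,3) nearest=3 d=4 new=(15,3) → add node 4 parent=3 cost=14
7. q=(1,2) nearest=0 d=1 new=(1,2) → add node 5 parent=0 cost=1
8. q=(26,5) nearest=4 d=11 new=(19,5) → add node 6 parent=4 cost=18
9. q=(11,10) nearest=1 d=7 new=(9,7) → blocked by [8,15]×[7,9], reject
10. q=(13,2) nearest=3 d=2 new=(13,2) → add node 7 parent=3 cost=12
11. q=(8,11) nearest=1 d=8 new=(8,7) → blocked by [8,15]×[7,9], reject
12. q=(5,1) nearest=1 d=2 new=(5,1) → blocked by [4,7]×[0,2], reject
13. q=(12,3) nearest=7 d=1 new=(12,3) → blocked by [11,13]×[3,5], reject
14. q=(2,11) nearest=1 d=8 new=(2,7) → blocked by [2,7]×[5,7], reject
15. q=(16,5) nearest=4 d=2 new=(16,5) → blocked by [13,16]×[4,6], reject
16. q=(19,4) nearest=6 d=1 new=(19,4) → add node 8 parent=6 cost=19
17. q=(13,3) nearest=7 d=1 new=(13,3) → blocked by [11,13]×[3,5], reject
18. q=(14,5) nearest=4 d=2 new=(14,5) → blocked by [13,16]×[4,6], reject
19. q=(26,7) nearest=6 d=7 new=(23,7) → add node 9 parent=6 cost=22
20. q=(15,3) nearest=4 d=0 → coincident, reject
21. q=(26,5) nearest=9 d=3 new=(26,5) → add node 10 parent=9 cost=25
22. q=(5,11) nearest=1 d=8 new=(5,7) → blocked by [2,7]×[5,7], reject
23. q=(13,8) nearest=4 d=5 new=(13,7) → blocked by [13,16]×[4,6], reject
24. q=(14,5) nearest=4 d=2 new=(14,5) → blocked by [13,16]×[4,6], reject
25. q=(2,8) nearest=1 d=5 new=(2,7) → blocked by [2,7]×[5,7], reject
26. q=(9,5) nearest=2 d=2 new=(9,5) → add node 11 parent=2 cost=8
27. q=(8,5) nearest=11 d=1 new=(8,5) → add node 12 parent=11 cost=9
28. q=(27,8) nearest=10 d=3 new=(27,8) → add node 13 parent=10 cost=28
29. q=(4,4) nearest=1 d=1 new=(4,4) → add node 14 parent=1 cost=5

Parent of node 3: 2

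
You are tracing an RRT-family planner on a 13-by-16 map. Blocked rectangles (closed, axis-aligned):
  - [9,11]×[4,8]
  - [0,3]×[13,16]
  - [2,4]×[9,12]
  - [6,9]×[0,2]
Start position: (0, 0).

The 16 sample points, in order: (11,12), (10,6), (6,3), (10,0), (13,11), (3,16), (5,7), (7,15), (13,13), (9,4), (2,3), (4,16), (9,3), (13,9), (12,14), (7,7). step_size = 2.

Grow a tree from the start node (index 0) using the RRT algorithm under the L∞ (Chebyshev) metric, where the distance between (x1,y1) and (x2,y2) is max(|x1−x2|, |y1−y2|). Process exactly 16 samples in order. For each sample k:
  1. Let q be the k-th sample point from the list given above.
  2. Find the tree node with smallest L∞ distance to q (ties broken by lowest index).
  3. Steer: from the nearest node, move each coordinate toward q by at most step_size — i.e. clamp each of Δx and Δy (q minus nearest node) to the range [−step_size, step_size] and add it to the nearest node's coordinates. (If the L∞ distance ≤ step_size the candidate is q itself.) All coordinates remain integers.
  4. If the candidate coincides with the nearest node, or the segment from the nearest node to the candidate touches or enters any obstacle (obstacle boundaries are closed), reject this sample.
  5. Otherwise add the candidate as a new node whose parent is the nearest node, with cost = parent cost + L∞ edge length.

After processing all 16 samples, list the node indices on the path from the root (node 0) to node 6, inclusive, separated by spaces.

1. q=(11,12) nearest=0 d=12 new=(2,2) → add node 1 parent=0 cost=2
2. q=(10,6) nearest=1 d=8 new=(4,4) → add node 2 parent=1 cost=4
3. q=(6,3) nearest=2 d=2 new=(6,3) → add node 3 parent=2 cost=6
4. q=(10,0) nearest=3 d=4 new=(8,1) → blocked by [6,9]×[0,2], reject
5. q=(13,11) nearest=3 d=8 new=(8,5) → add node 4 parent=3 cost=8
6. q=(3,16) nearest=4 d=11 new=(6,7) → add node 5 parent=4 cost=10
7. q=(5,7) nearest=5 d=1 new=(5,7) → add node 6 parent=5 cost=11
8. q=(7,15) nearest=5 d=8 new=(7,9) → add node 7 parent=5 cost=12
9. q=(13,13) nearest=7 d=6 new=(9,11) → add node 8 parent=7 cost=14
10. q=(9,4) nearest=4 d=1 new=(9,4) → blocked by [9,11]×[4,8], reject
11. q=(2,3) nearest=1 d=1 new=(2,3) → add node 9 parent=1 cost=3
12. q=(4,16) nearest=8 d=5 new=(7,13) → add node 10 parent=8 cost=16
13. q=(9,3) nearest=4 d=2 new=(9,3) → add node 11 parent=4 cost=10
14. q=(13,9) nearest=8 d=4 new=(11,9) → add node 12 parent=8 cost=16
15. q=(12,14) nearest=8 d=3 new=(11,13) → add node 13 parent=8 cost=16
16. q=(7,7) nearest=5 d=1 new=(7,7) → add node 14 parent=5 cost=11

Path: 0 1 2 3 4 5 6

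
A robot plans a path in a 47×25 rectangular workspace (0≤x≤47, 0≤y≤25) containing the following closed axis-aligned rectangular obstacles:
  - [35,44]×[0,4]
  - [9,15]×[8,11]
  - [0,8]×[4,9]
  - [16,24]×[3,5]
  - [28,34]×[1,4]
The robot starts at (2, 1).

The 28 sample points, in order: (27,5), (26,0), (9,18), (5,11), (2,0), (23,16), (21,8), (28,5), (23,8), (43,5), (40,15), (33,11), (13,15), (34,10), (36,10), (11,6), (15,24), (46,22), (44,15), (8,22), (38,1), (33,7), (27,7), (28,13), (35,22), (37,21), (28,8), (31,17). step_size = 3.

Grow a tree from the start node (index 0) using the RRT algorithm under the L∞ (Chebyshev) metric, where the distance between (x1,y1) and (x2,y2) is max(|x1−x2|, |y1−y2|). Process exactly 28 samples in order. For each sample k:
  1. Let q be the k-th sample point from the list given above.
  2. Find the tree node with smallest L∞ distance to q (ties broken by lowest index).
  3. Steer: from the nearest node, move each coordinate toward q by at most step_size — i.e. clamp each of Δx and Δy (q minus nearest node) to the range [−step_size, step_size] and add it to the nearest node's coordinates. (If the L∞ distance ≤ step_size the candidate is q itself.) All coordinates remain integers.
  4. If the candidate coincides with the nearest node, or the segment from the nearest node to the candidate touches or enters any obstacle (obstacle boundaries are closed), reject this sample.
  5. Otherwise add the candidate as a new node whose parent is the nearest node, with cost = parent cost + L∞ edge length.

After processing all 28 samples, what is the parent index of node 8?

Parent of node 8: 7

1. q=(27,5) nearest=0 d=25 new=(5,4) → blocked by [0,8]×[4,9], reject
2. q=(26,0) nearest=0 d=24 new=(5,0) → add node 1 parent=0 cost=3
3. q=(9,18) nearest=0 d=17 new=(5,4) → blocked by [0,8]×[4,9], reject
4. q=(5,11) nearest=0 d=10 new=(5,4) → blocked by [0,8]×[4,9], reject
5. q=(2,0) nearest=0 d=1 new=(2,0) → add node 2 parent=0 cost=1
6. q=(23,16) nearest=1 d=18 new=(8,3) → add node 3 parent=1 cost=6
7. q=(21,8) nearest=3 d=13 new=(11,6) → add node 4 parent=3 cost=9
8. q=(28,5) nearest=4 d=17 new=(14,5) → add node 5 parent=4 cost=12
9. q=(23,8) nearest=5 d=9 new=(17,8) → add node 6 parent=5 cost=15
10. q=(43,5) nearest=6 d=26 new=(20,5) → blocked by [16,24]×[3,5], reject
11. q=(40,15) nearest=6 d=23 new=(20,11) → add node 7 parent=6 cost=18
12. q=(33,11) nearest=7 d=13 new=(23,11) → add node 8 parent=7 cost=21
13. q=(13,15) nearest=6 d=7 new=(14,11) → blocked by [9,15]×[8,11], reject
14. q=(34,10) nearest=8 d=11 new=(26,10) → add node 9 parent=8 cost=24
15. q=(36,10) nearest=9 d=10 new=(29,10) → add node 10 parent=9 cost=27
16. q=(11,6) nearest=4 d=0 → coincident, reject
17. q=(15,24) nearest=7 d=13 new=(17,14) → add node 11 parent=7 cost=21
18. q=(46,22) nearest=10 d=17 new=(32,13) → add node 12 parent=10 cost=30
19. q=(44,15) nearest=12 d=12 new=(35,15) → add node 13 parent=12 cost=33
20. q=(8,22) nearest=11 d=9 new=(14,17) → add node 14 parent=11 cost=24
21. q=(38,1) nearest=10 d=9 new=(32,7) → add node 15 parent=10 cost=30
22. q=(33,7) nearest=15 d=1 new=(33,7) → add node 16 parent=15 cost=31
23. q=(27,7) nearest=9 d=3 new=(27,7) → add node 17 parent=9 cost=27
24. q=(28,13) nearest=9 d=3 new=(28,13) → add node 18 parent=9 cost=27
25. q=(35,22) nearest=13 d=7 new=(35,18) → add node 19 parent=13 cost=36
26. q=(37,21) nearest=19 d=3 new=(37,21) → add node 20 parent=19 cost=39
27. q=(28,8) nearest=17 d=1 new=(28,8) → add node 21 parent=17 cost=28
28. q=(31,17) nearest=12 d=4 new=(31,16) → add node 22 parent=12 cost=33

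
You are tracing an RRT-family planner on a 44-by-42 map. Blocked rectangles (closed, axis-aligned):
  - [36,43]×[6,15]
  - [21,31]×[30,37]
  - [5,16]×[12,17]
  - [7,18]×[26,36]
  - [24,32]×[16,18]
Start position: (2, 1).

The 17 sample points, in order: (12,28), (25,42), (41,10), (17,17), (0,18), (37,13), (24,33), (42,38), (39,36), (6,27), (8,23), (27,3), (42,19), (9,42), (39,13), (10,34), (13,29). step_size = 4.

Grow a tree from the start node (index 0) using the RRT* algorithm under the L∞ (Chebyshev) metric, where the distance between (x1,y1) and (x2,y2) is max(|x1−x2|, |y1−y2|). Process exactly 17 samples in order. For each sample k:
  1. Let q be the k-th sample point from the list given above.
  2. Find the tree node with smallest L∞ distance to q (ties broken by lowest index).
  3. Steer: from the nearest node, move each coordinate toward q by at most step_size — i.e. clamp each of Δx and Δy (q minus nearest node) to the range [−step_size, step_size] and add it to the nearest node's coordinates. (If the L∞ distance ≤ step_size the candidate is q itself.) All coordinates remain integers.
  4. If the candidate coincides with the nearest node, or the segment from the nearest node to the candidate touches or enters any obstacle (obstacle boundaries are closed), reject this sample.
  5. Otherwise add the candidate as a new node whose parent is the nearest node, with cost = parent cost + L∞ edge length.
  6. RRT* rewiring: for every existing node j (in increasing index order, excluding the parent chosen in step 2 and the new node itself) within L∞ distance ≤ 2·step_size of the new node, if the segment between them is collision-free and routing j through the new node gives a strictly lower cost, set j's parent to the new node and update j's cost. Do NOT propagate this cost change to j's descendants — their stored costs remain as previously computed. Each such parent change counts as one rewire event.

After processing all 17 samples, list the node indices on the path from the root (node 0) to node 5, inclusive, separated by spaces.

1. q=(12,28) nearest=0 d=27 new=(6,5) → add node 1 parent=0 cost=4
2. q=(25,42) nearest=1 d=37 new=(10,9) → add node 2 parent=1 cost=8
3. q=(41,10) nearest=2 d=31 new=(14,10) → add node 3 parent=2 cost=12
4. q=(17,17) nearest=3 d=7 new=(17,14) → blocked by [5,16]×[12,17], reject
5. q=(0,18) nearest=2 d=10 new=(6,13) → blocked by [5,16]×[12,17], reject
6. q=(37,13) nearest=3 d=23 new=(18,13) → add node 4 parent=3 cost=16
7. q=(24,33) nearest=4 d=20 new=(22,17) → add node 5 parent=4 cost=20
8. q=(42,38) nearest=5 d=21 new=(26,21) → add node 6 parent=5 cost=24
9. q=(39,36) nearest=6 d=15 new=(30,25) → add node 7 parent=6 cost=28
10. q=(6,27) nearest=4 d=14 new=(14,17) → blocked by [5,16]×[12,17], reject
11. q=(8,23) nearest=4 d=10 new=(14,17) → blocked by [5,16]×[12,17], reject
12. q=(27,3) nearest=4 d=10 new=(22,9) → add node 8 parent=4 cost=20
13. q=(42,19) nearest=7 d=12 new=(34,21) → add node 9 parent=7 cost=32
14. q=(9,42) nearest=6 d=21 new=(22,25) → add node 10 parent=6 cost=28
15. q=(39,13) nearest=9 d=8 new=(38,17) → add node 11 parent=9 cost=36
16. q=(10,34) nearest=10 d=12 new=(18,29) → blocked by [7,18]×[26,36], reject
17. q=(13,29) nearest=10 d=9 new=(18,29) → blocked by [7,18]×[26,36], reject

Path: 0 1 2 3 4 5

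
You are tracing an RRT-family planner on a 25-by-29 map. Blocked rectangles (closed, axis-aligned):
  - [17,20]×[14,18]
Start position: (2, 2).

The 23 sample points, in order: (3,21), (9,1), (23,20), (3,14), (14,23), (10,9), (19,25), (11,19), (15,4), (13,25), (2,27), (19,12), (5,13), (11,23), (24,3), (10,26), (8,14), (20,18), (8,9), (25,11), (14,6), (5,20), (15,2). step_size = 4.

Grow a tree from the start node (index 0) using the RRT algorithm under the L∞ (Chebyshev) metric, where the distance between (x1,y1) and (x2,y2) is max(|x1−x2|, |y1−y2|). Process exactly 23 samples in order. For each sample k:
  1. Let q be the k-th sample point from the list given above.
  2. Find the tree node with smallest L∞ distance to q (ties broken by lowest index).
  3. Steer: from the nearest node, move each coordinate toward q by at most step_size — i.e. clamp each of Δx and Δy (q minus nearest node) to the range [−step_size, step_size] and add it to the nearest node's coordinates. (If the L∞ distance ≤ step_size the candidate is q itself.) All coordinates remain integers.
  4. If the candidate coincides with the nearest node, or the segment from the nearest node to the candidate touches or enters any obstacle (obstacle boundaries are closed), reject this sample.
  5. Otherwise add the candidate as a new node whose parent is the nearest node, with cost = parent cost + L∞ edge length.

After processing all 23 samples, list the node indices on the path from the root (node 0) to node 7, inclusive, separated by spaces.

1. q=(3,21) nearest=0 d=19 new=(3,6) → add node 1 parent=0 cost=4
2. q=(9,1) nearest=1 d=6 new=(7,2) → add node 2 parent=1 cost=8
3. q=(23,20) nearest=2 d=18 new=(11,6) → add node 3 parent=2 cost=12
4. q=(3,14) nearest=1 d=8 new=(3,10) → add node 4 parent=1 cost=8
5. q=(14,23) nearest=4 d=13 new=(7,14) → add node 5 parent=4 cost=12
6. q=(10,9) nearest=3 d=3 new=(10,9) → add node 6 parent=3 cost=15
7. q=(19,25) nearest=5 d=12 new=(11,18) → add node 7 parent=5 cost=16
8. q=(11,19) nearest=7 d=1 new=(11,19) → add node 8 parent=7 cost=17
9. q=(15,4) nearest=3 d=4 new=(15,4) → add node 9 parent=3 cost=16
10. q=(13,25) nearest=8 d=6 new=(13,23) → add node 10 parent=8 cost=21
11. q=(2,27) nearest=7 d=9 new=(7,22) → add node 11 parent=7 cost=20
12. q=(19,12) nearest=3 d=8 new=(15,10) → add node 12 parent=3 cost=16
13. q=(5,13) nearest=5 d=2 new=(5,13) → add node 13 parent=5 cost=14
14. q=(11,23) nearest=10 d=2 new=(11,23) → add node 14 parent=10 cost=23
15. q=(24,3) nearest=9 d=9 new=(19,3) → add node 15 parent=9 cost=20
16. q=(10,26) nearest=10 d=3 new=(10,26) → add node 16 parent=10 cost=24
17. q=(8,14) nearest=5 d=1 new=(8,14) → add node 17 parent=5 cost=13
18. q=(20,18) nearest=10 d=7 new=(17,19) → add node 18 parent=10 cost=25
19. q=(8,9) nearest=6 d=2 new=(8,9) → add node 19 parent=6 cost=17
20. q=(25,11) nearest=15 d=8 new=(23,7) → add node 20 parent=15 cost=24
21. q=(14,6) nearest=9 d=2 new=(14,6) → add node 21 parent=9 cost=18
22. q=(5,20) nearest=11 d=2 new=(5,20) → add node 22 parent=11 cost=22
23. q=(15,2) nearest=9 d=2 new=(15,2) → add node 23 parent=9 cost=18

Path: 0 1 4 5 7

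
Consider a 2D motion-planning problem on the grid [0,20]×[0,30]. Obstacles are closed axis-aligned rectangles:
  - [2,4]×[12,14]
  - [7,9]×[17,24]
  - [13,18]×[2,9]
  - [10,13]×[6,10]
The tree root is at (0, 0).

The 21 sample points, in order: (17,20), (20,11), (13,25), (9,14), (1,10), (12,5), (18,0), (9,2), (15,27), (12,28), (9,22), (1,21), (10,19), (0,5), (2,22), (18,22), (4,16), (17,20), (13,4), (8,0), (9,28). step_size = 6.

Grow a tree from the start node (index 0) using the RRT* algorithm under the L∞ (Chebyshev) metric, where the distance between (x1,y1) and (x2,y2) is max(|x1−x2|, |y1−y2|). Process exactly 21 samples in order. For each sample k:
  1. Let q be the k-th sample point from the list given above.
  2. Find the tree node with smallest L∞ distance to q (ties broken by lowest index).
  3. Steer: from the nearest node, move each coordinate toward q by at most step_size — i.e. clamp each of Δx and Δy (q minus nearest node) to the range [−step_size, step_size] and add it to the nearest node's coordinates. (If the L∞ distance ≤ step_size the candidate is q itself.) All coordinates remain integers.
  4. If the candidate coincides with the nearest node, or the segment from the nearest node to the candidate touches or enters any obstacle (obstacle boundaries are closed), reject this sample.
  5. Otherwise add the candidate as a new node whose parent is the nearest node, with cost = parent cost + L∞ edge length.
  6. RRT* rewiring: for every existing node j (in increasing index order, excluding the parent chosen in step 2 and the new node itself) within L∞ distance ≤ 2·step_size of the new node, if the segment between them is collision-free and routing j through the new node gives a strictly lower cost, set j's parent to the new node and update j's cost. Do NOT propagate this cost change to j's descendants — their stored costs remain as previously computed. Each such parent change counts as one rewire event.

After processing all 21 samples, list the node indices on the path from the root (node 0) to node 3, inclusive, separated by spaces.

Path: 0 10 3

1. q=(17,20) nearest=0 d=20 new=(6,6) → add node 1 parent=0 cost=6
2. q=(20,11) nearest=1 d=14 new=(12,11) → blocked by [10,13]×[6,10], reject
3. q=(13,25) nearest=1 d=19 new=(12,12) → blocked by [10,13]×[6,10], reject
4. q=(9,14) nearest=1 d=8 new=(9,12) → add node 2 parent=1 cost=12
5. q=(1,10) nearest=1 d=5 new=(1,10) → add node 3 parent=1 cost=11
6. q=(12,5) nearest=1 d=6 new=(12,5) → add node 4 parent=1 cost=12
7. q=(18,0) nearest=4 d=6 new=(18,0) → blocked by [13,18]×[2,9], reject
8. q=(9,2) nearest=4 d=3 new=(9,2) → add node 5 parent=4 cost=15
9. q=(15,27) nearest=2 d=15 new=(15,18) → add node 6 parent=2 cost=18
10. q=(12,28) nearest=6 d=10 new=(12,24) → add node 7 parent=6 cost=24
11. q=(9,22) nearest=7 d=3 new=(9,22) → blocked by [7,9]×[17,24], reject
12. q=(1,21) nearest=2 d=9 new=(3,18) → add node 8 parent=2 cost=18
13. q=(10,19) nearest=6 d=5 new=(10,19) → add node 9 parent=6 cost=23
14. q=(0,5) nearest=0 d=5 new=(0,5) → add node 10 parent=0 cost=5; rewire 3→10 (10<11); rewire 5→10 (14<15)
15. q=(2,22) nearest=8 d=4 new=(2,22) → add node 11 parent=8 cost=22
16. q=(18,22) nearest=6 d=4 new=(18,22) → add node 12 parent=6 cost=22
17. q=(4,16) nearest=8 d=2 new=(4,16) → add node 13 parent=8 cost=20
18. q=(17,20) nearest=6 d=2 new=(17,20) → add node 14 parent=6 cost=20
19. q=(13,4) nearest=4 d=1 new=(13,4) → blocked by [13,18]×[2,9], reject
20. q=(8,0) nearest=5 d=2 new=(8,0) → add node 15 parent=5 cost=16
21. q=(9,28) nearest=7 d=4 new=(9,28) → add node 16 parent=7 cost=28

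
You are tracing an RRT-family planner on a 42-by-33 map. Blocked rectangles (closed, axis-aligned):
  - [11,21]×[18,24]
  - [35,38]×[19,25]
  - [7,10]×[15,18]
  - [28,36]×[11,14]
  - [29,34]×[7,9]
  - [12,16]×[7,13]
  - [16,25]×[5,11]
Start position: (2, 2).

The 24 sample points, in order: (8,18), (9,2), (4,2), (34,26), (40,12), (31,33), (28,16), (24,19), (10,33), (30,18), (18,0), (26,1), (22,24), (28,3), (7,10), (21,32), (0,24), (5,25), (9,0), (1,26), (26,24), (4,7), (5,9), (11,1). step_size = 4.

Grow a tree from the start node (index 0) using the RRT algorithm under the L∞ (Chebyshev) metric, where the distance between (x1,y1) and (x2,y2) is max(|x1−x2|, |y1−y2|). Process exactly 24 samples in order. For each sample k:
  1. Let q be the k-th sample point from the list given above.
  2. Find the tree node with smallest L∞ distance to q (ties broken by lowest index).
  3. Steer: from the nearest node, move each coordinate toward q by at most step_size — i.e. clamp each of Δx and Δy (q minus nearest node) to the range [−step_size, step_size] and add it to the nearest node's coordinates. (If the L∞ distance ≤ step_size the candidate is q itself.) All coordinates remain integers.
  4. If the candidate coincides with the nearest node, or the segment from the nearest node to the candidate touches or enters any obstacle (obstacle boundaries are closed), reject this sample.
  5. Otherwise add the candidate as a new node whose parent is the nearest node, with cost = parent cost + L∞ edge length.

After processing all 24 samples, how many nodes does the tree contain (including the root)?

Node count: 15

1. q=(8,18) nearest=0 d=16 new=(6,6) → add node 1 parent=0 cost=4
2. q=(9,2) nearest=1 d=4 new=(9,2) → add node 2 parent=1 cost=8
3. q=(4,2) nearest=0 d=2 new=(4,2) → add node 3 parent=0 cost=2
4. q=(34,26) nearest=2 d=25 new=(13,6) → add node 4 parent=2 cost=12
5. q=(40,12) nearest=4 d=27 new=(17,10) → blocked by [12,16]×[7,13], reject
6. q=(31,33) nearest=1 d=27 new=(10,10) → add node 5 parent=1 cost=8
7. q=(28,16) nearest=4 d=15 new=(17,10) → blocked by [12,16]×[7,13], reject
8. q=(24,19) nearest=4 d=13 new=(17,10) → blocked by [12,16]×[7,13], reject
9. q=(10,33) nearest=5 d=23 new=(10,14) → add node 6 parent=5 cost=12
10. q=(30,18) nearest=4 d=17 new=(17,10) → blocked by [12,16]×[7,13], reject
11. q=(18,0) nearest=4 d=6 new=(17,2) → add node 7 parent=4 cost=16
12. q=(26,1) nearest=7 d=9 new=(21,1) → add node 8 parent=7 cost=20
13. q=(22,24) nearest=6 d=12 new=(14,18) → blocked by [11,21]×[18,24], reject
14. q=(28,3) nearest=8 d=7 new=(25,3) → add node 9 parent=8 cost=24
15. q=(7,10) nearest=5 d=3 new=(7,10) → add node 10 parent=5 cost=11
16. q=(21,32) nearest=6 d=18 new=(14,18) → blocked by [11,21]×[18,24], reject
17. q=(0,24) nearest=6 d=10 new=(6,18) → blocked by [7,10]×[15,18], reject
18. q=(5,25) nearest=6 d=11 new=(6,18) → blocked by [7,10]×[15,18], reject
19. q=(9,0) nearest=2 d=2 new=(9,0) → add node 11 parent=2 cost=10
20. q=(1,26) nearest=6 d=12 new=(6,18) → blocked by [7,10]×[15,18], reject
21. q=(26,24) nearest=5 d=16 new=(14,14) → blocked by [12,16]×[7,13], reject
22. q=(4,7) nearest=1 d=2 new=(4,7) → add node 12 parent=1 cost=6
23. q=(5,9) nearest=10 d=2 new=(5,9) → add node 13 parent=10 cost=13
24. q=(11,1) nearest=2 d=2 new=(11,1) → add node 14 parent=2 cost=10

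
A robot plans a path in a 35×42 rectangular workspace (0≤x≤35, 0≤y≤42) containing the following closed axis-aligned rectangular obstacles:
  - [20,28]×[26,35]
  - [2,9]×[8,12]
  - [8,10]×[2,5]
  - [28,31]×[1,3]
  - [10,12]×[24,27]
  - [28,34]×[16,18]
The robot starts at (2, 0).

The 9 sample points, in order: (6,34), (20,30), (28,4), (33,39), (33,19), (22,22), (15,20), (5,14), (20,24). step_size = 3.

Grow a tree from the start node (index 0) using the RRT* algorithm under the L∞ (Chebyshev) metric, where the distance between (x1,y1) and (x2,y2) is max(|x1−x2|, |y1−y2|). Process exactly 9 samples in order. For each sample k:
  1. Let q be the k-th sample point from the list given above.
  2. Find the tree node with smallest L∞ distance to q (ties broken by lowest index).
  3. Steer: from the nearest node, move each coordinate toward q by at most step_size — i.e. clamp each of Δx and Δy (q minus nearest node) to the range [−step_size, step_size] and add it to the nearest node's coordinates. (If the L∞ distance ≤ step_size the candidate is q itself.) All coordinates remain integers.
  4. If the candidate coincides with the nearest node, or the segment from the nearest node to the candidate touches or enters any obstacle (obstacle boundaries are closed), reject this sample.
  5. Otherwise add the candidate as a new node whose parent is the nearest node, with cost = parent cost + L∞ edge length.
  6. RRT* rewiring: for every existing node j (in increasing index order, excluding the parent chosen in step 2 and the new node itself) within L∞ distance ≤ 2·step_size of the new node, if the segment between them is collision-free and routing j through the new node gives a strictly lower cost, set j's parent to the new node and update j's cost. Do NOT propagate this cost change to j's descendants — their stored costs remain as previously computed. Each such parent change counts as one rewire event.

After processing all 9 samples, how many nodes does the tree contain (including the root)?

1. q=(6,34) nearest=0 d=34 new=(5,3) → add node 1 parent=0 cost=3
2. q=(20,30) nearest=1 d=27 new=(8,6) → add node 2 parent=1 cost=6
3. q=(28,4) nearest=2 d=20 new=(11,4) → blocked by [8,10]×[2,5], reject
4. q=(33,39) nearest=2 d=33 new=(11,9) → add node 3 parent=2 cost=9
5. q=(33,19) nearest=3 d=22 new=(14,12) → add node 4 parent=3 cost=12
6. q=(22,22) nearest=4 d=10 new=(17,15) → add node 5 parent=4 cost=15
7. q=(15,20) nearest=5 d=5 new=(15,18) → add node 6 parent=5 cost=18
8. q=(5,14) nearest=3 d=6 new=(8,12) → blocked by [2,9]×[8,12], reject
9. q=(20,24) nearest=6 d=6 new=(18,21) → add node 7 parent=6 cost=21

Node count: 8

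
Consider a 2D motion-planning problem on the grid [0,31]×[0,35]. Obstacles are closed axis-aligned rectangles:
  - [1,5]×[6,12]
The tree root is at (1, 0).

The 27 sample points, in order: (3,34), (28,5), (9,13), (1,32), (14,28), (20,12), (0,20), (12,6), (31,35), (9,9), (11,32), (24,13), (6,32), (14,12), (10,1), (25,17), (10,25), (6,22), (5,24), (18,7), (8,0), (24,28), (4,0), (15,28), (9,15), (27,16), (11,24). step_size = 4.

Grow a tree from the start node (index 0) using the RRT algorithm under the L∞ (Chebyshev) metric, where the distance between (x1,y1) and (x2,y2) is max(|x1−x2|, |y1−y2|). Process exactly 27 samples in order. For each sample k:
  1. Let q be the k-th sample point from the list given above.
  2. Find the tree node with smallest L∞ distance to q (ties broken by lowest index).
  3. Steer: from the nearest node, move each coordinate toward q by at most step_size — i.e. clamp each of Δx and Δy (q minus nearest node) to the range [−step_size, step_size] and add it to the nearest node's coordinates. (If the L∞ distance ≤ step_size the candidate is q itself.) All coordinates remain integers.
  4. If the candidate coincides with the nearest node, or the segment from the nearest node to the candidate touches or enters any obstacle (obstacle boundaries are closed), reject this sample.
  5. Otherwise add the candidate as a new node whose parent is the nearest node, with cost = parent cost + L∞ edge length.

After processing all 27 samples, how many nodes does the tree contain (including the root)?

1. q=(3,34) nearest=0 d=34 new=(3,4) → add node 1 parent=0 cost=4
2. q=(28,5) nearest=1 d=25 new=(7,5) → add node 2 parent=1 cost=8
3. q=(9,13) nearest=2 d=8 new=(9,9) → add node 3 parent=2 cost=12
4. q=(1,32) nearest=3 d=23 new=(5,13) → add node 4 parent=3 cost=16
5. q=(14,28) nearest=4 d=15 new=(9,17) → add node 5 parent=4 cost=20
6. q=(20,12) nearest=3 d=11 new=(13,12) → add node 6 parent=3 cost=16
7. q=(0,20) nearest=4 d=7 new=(1,17) → add node 7 parent=4 cost=20
8. q=(12,6) nearest=3 d=3 new=(12,6) → add node 8 parent=3 cost=15
9. q=(31,35) nearest=5 d=22 new=(13,21) → add node 9 parent=5 cost=24
10. q=(9,9) nearest=3 d=0 → coincident, reject
11. q=(11,32) nearest=9 d=11 new=(11,25) → add node 10 parent=9 cost=28
12. q=(24,13) nearest=6 d=11 new=(17,13) → add node 11 parent=6 cost=20
13. q=(6,32) nearest=10 d=7 new=(7,29) → add node 12 parent=10 cost=32
14. q=(14,12) nearest=6 d=1 new=(14,12) → add node 13 parent=6 cost=17
15. q=(10,1) nearest=2 d=4 new=(10,1) → add node 14 parent=2 cost=12
16. q=(25,17) nearest=11 d=8 new=(21,17) → add node 15 parent=11 cost=24
17. q=(10,25) nearest=10 d=1 new=(10,25) → add node 16 parent=10 cost=29
18. q=(6,22) nearest=16 d=4 new=(6,22) → add node 17 parent=16 cost=33
19. q=(5,24) nearest=17 d=2 new=(5,24) → add node 18 parent=17 cost=35
20. q=(18,7) nearest=6 d=5 new=(17,8) → add node 19 parent=6 cost=20
21. q=(8,0) nearest=14 d=2 new=(8,0) → add node 20 parent=14 cost=14
22. q=(24,28) nearest=9 d=11 new=(17,25) → add node 21 parent=9 cost=28
23. q=(4,0) nearest=0 d=3 new=(4,0) → add node 22 parent=0 cost=3
24. q=(15,28) nearest=21 d=3 new=(15,28) → add node 23 parent=21 cost=31
25. q=(9,15) nearest=5 d=2 new=(9,15) → add node 24 parent=5 cost=22
26. q=(27,16) nearest=15 d=6 new=(25,16) → add node 25 parent=15 cost=28
27. q=(11,24) nearest=10 d=1 new=(11,24) → add node 26 parent=10 cost=29

Node count: 27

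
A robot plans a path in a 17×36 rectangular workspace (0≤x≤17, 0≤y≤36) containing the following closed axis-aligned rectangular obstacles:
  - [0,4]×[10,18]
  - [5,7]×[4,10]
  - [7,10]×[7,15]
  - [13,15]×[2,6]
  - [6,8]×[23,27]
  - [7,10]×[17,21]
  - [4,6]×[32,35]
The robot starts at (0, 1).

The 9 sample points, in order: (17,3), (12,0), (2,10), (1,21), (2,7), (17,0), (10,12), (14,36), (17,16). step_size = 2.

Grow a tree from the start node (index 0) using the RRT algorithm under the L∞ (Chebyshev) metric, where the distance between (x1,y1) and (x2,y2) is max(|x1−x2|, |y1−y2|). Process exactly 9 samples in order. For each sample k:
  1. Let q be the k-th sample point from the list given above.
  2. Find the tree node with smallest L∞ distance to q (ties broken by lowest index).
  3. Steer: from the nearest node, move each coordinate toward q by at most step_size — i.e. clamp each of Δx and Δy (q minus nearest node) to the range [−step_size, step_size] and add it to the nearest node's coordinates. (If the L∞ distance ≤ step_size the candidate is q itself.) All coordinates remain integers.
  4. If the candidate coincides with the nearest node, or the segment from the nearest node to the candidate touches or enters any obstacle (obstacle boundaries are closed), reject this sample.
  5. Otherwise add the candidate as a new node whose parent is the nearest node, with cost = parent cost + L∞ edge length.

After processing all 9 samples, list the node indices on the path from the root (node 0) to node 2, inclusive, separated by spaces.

1. q=(17,3) nearest=0 d=17 new=(2,3) → add node 1 parent=0 cost=2
2. q=(12,0) nearest=1 d=10 new=(4,1) → add node 2 parent=1 cost=4
3. q=(2,10) nearest=1 d=7 new=(2,5) → add node 3 parent=1 cost=4
4. q=(1,21) nearest=3 d=16 new=(1,7) → add node 4 parent=3 cost=6
5. q=(2,7) nearest=4 d=1 new=(2,7) → add node 5 parent=4 cost=7
6. q=(17,0) nearest=2 d=13 new=(6,0) → add node 6 parent=2 cost=6
7. q=(10,12) nearest=3 d=8 new=(4,7) → add node 7 parent=3 cost=6
8. q=(14,36) nearest=4 d=29 new=(3,9) → add node 8 parent=4 cost=8
9. q=(17,16) nearest=7 d=13 new=(6,9) → blocked by [5,7]×[4,10], reject

Path: 0 1 2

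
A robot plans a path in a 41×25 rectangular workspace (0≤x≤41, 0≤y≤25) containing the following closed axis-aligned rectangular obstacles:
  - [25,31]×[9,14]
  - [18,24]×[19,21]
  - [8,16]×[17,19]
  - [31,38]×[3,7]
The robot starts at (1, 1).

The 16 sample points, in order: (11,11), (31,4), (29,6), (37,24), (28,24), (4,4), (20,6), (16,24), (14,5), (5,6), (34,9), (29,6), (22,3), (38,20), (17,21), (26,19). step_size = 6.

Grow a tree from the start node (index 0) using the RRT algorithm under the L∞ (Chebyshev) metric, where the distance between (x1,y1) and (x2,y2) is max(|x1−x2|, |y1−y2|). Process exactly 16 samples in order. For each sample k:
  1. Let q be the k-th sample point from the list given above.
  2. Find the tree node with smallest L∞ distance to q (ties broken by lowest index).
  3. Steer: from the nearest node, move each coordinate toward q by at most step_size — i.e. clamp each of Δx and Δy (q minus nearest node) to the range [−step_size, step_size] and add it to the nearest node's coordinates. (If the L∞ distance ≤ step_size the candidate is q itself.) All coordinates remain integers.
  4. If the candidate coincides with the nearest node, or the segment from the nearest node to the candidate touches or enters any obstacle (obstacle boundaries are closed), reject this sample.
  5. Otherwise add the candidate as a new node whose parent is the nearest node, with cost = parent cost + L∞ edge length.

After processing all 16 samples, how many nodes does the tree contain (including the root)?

Node count: 11

1. q=(11,11) nearest=0 d=10 new=(7,7) → add node 1 parent=0 cost=6
2. q=(31,4) nearest=1 d=24 new=(13,4) → add node 2 parent=1 cost=12
3. q=(29,6) nearest=2 d=16 new=(19,6) → add node 3 parent=2 cost=18
4. q=(37,24) nearest=3 d=18 new=(25,12) → blocked by [25,31]×[9,14], reject
5. q=(28,24) nearest=3 d=18 new=(25,12) → blocked by [25,31]×[9,14], reject
6. q=(4,4) nearest=0 d=3 new=(4,4) → add node 4 parent=0 cost=3
7. q=(20,6) nearest=3 d=1 new=(20,6) → add node 5 parent=3 cost=19
8. q=(16,24) nearest=1 d=17 new=(13,13) → add node 6 parent=1 cost=12
9. q=(14,5) nearest=2 d=1 new=(14,5) → add node 7 parent=2 cost=13
10. q=(5,6) nearest=1 d=2 new=(5,6) → add node 8 parent=1 cost=8
11. q=(34,9) nearest=5 d=14 new=(26,9) → blocked by [25,31]×[9,14], reject
12. q=(29,6) nearest=5 d=9 new=(26,6) → add node 9 parent=5 cost=25
13. q=(22,3) nearest=3 d=3 new=(22,3) → add node 10 parent=3 cost=21
14. q=(38,20) nearest=9 d=14 new=(32,12) → blocked by [25,31]×[9,14], reject
15. q=(17,21) nearest=6 d=8 new=(17,19) → blocked by [8,16]×[17,19], reject
16. q=(26,19) nearest=3 d=13 new=(25,12) → blocked by [25,31]×[9,14], reject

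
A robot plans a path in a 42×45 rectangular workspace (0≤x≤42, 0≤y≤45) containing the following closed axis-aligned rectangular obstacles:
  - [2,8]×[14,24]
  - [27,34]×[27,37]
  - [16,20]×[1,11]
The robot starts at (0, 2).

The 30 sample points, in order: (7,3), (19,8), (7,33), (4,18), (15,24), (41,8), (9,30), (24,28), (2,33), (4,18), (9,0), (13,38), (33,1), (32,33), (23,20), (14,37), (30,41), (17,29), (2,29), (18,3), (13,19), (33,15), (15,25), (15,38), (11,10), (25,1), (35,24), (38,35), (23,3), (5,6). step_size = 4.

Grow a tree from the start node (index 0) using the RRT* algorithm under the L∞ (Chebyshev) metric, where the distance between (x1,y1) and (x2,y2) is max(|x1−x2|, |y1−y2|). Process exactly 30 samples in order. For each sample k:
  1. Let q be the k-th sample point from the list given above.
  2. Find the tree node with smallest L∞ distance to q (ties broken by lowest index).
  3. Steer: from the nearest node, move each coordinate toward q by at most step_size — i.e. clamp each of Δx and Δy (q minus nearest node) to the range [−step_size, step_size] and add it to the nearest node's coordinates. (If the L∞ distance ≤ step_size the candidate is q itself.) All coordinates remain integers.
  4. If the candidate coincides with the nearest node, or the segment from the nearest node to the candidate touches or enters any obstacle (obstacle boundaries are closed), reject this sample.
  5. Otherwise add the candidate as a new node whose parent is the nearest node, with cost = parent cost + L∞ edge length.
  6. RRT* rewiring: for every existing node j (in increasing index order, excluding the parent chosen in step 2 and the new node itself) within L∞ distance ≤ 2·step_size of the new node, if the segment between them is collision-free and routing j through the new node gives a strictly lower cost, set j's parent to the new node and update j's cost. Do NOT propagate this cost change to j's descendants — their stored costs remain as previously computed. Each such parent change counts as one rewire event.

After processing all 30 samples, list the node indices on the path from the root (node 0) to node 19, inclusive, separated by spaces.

1. q=(7,3) nearest=0 d=7 new=(4,3) → add node 1 parent=0 cost=4
2. q=(19,8) nearest=1 d=15 new=(8,7) → add node 2 parent=1 cost=8
3. q=(7,33) nearest=2 d=26 new=(7,11) → add node 3 parent=2 cost=12
4. q=(4,18) nearest=3 d=7 new=(4,15) → blocked by [2,8]×[14,24], reject
5. q=(15,24) nearest=3 d=13 new=(11,15) → add node 4 parent=3 cost=16
6. q=(41,8) nearest=4 d=30 new=(15,11) → add node 5 parent=4 cost=20
7. q=(9,30) nearest=4 d=15 new=(9,19) → add node 6 parent=4 cost=20
8. q=(24,28) nearest=4 d=13 new=(15,19) → add node 7 parent=4 cost=20
9. q=(2,33) nearest=6 d=14 new=(5,23) → blocked by [2,8]×[14,24], reject
10. q=(4,18) nearest=6 d=5 new=(5,18) → blocked by [2,8]×[14,24], reject
11. q=(9,0) nearest=1 d=5 new=(8,0) → add node 8 parent=1 cost=8
12. q=(13,38) nearest=6 d=19 new=(13,23) → add node 9 parent=6 cost=24
13. q=(33,1) nearest=5 d=18 new=(19,7) → blocked by [16,20]×[1,11], reject
14. q=(32,33) nearest=7 d=17 new=(19,23) → add node 10 parent=7 cost=24
15. q=(23,20) nearest=10 d=4 new=(23,20) → add node 11 parent=10 cost=28
16. q=(14,37) nearest=9 d=14 new=(14,27) → add node 12 parent=9 cost=28
17. q=(30,41) nearest=12 d=16 new=(18,31) → add node 13 parent=12 cost=32
18. q=(17,29) nearest=13 d=2 new=(17,29) → add node 14 parent=13 cost=34
19. q=(2,29) nearest=6 d=10 new=(5,23) → blocked by [2,8]×[14,24], reject
20. q=(18,3) nearest=5 d=8 new=(18,7) → blocked by [16,20]×[1,11], reject
21. q=(13,19) nearest=7 d=2 new=(13,19) → add node 15 parent=7 cost=22
22. q=(33,15) nearest=11 d=10 new=(27,16) → add node 16 parent=11 cost=32
23. q=(15,25) nearest=9 d=2 new=(15,25) → add node 17 parent=9 cost=26; rewire 14→17 (30<34)
24. q=(15,38) nearest=13 d=7 new=(15,35) → add node 18 parent=13 cost=36
25. q=(11,10) nearest=2 d=3 new=(11,10) → add node 19 parent=2 cost=11; rewire 5→19 (15<20)
26. q=(25,1) nearest=5 d=10 new=(19,7) → blocked by [16,20]×[1,11], reject
27. q=(35,24) nearest=16 d=8 new=(31,20) → add node 20 parent=16 cost=36
28. q=(38,35) nearest=11 d=15 new=(27,24) → add node 21 parent=11 cost=32
29. q=(23,3) nearest=5 d=8 new=(19,7) → blocked by [16,20]×[1,11], reject
30. q=(5,6) nearest=1 d=3 new=(5,6) → add node 22 parent=1 cost=7

Path: 0 1 2 19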